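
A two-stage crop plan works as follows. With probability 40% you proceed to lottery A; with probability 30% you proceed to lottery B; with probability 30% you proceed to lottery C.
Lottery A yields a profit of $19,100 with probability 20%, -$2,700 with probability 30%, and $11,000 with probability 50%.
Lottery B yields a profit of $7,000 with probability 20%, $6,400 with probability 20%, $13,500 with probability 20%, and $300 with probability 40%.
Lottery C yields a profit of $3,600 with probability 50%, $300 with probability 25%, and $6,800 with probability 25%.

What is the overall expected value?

EV(A) = 0.2 × 19100 + 0.3 × (-2700) + 0.5 × 11000 = 3820 − 810 + 5500 = 8510
EV(B) = 0.2 × 7000 + 0.2 × 6400 + 0.2 × 13500 + 0.4 × 300 = 1400 + 1280 + 2700 + 120 = 5500
EV(C) = 0.5 × 3600 + 0.25 × 300 + 0.25 × 6800 = 1800 + 75 + 1700 = 3575
Overall = 0.4 × 8510 + 0.3 × 5500 + 0.3 × 3575 = 3404 + 1650 + 1072.5 = 6126.5

$6,126.50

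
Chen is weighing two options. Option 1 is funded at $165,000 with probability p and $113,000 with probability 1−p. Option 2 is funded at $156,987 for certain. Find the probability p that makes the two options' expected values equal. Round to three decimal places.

p·165000 + (1−p)·113000 = 156987
52000p + 113000 = 156987
p = (156987 − 113000) / 52000

p = 0.846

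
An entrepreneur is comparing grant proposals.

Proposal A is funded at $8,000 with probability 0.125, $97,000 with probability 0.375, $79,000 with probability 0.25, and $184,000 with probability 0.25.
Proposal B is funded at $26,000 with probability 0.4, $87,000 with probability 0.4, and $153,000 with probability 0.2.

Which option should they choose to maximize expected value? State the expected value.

Proposal A = 0.125 × 8000 + 0.375 × 97000 + 0.25 × 79000 + 0.25 × 184000 = 1000 + 36375 + 19750 + 46000 = 103125
Proposal B = 0.4 × 26000 + 0.4 × 87000 + 0.2 × 153000 = 10400 + 34800 + 30600 = 75800

Proposal A ($103,125)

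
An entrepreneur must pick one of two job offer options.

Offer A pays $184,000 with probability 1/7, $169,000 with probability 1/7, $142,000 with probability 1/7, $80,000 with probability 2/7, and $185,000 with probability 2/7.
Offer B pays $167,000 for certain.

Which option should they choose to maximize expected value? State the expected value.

Offer A = 1/7 × 184000 + 1/7 × 169000 + 1/7 × 142000 + 2/7 × 80000 + 2/7 × 185000 = 26285.7143 + 24142.8571 + 20285.7143 + 22857.1429 + 52857.1429 = 146428.5714
Offer B: 167000 (certain)

Offer B ($167,000)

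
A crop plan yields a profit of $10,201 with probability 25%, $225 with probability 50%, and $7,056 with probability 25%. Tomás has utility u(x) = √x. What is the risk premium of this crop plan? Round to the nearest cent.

E[u] = 0.25·√10201 + 0.5·√225 + 0.25·√7056 = 0.25·101 + 0.5·15 + 0.25·84 = 53.75
CE = (53.75)² = 2889.0625
Risk premium = EV − CE = 4426.75 − 2889.0625 = 1537.6875

$1,537.69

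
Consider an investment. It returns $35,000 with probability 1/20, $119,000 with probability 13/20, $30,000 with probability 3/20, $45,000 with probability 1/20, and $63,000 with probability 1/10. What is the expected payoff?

$92,150

EV = 1/20 × 35000 + 13/20 × 119000 + 3/20 × 30000 + 1/20 × 45000 + 1/10 × 63000 = 1750 + 77350 + 4500 + 2250 + 6300 = 92150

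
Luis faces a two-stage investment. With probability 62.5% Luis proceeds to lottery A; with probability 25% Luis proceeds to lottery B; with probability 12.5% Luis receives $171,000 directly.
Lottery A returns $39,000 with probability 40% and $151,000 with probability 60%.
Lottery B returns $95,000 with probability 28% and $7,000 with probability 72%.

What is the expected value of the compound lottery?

$95,660

EV(A) = 0.4 × 39000 + 0.6 × 151000 = 15600 + 90600 = 106200
EV(B) = 0.28 × 95000 + 0.72 × 7000 = 26600 + 5040 = 31640
Branch C: 171000 (certain)
Overall = 0.625 × 106200 + 0.25 × 31640 + 0.125 × 171000 = 66375 + 7910 + 21375 = 95660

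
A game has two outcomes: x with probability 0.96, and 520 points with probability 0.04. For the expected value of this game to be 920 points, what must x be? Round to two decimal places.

x = 936.67 points

0.96·x + 0.04·520 = 920
0.96·x = 920 − 20.8 = 899.2
x = 899.2 / 0.96 = 936.6667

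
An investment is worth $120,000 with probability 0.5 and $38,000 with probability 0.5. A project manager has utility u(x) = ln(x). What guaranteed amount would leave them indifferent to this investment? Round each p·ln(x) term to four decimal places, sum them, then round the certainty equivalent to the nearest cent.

E[u] = 0.5·ln(120000) + 0.5·ln(38000) = 5.8476 + 5.2727 = 11.1203
CE = e^11.1203 ≈ 67528.16

$67,528.16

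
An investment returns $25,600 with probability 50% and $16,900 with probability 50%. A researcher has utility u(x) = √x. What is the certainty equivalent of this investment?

E[u] = 0.5·√25600 + 0.5·√16900 = 0.5·160 + 0.5·130 = 145
CE = (145)² = 21025

$21,025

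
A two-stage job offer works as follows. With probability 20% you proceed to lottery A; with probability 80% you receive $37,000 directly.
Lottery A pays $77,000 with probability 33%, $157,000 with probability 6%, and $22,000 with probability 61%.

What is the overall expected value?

$39,250

EV(A) = 0.33 × 77000 + 0.06 × 157000 + 0.61 × 22000 = 25410 + 9420 + 13420 = 48250
Branch B: 37000 (certain)
Overall = 0.2 × 48250 + 0.8 × 37000 = 9650 + 29600 = 39250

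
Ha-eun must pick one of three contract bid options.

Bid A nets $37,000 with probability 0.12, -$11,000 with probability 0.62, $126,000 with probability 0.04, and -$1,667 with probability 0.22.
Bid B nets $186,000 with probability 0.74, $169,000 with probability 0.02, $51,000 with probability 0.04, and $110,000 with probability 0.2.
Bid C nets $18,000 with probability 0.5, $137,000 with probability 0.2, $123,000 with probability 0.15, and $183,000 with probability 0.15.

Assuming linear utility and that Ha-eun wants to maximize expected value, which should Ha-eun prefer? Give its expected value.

Bid A = 0.12 × 37000 + 0.62 × (-11000) + 0.04 × 126000 + 0.22 × (-1667) = 4440 − 6820 + 5040 − 366.74 = 2293.26
Bid B = 0.74 × 186000 + 0.02 × 169000 + 0.04 × 51000 + 0.2 × 110000 = 137640 + 3380 + 2040 + 22000 = 165060
Bid C = 0.5 × 18000 + 0.2 × 137000 + 0.15 × 123000 + 0.15 × 183000 = 9000 + 27400 + 18450 + 27450 = 82300

Bid B ($165,060)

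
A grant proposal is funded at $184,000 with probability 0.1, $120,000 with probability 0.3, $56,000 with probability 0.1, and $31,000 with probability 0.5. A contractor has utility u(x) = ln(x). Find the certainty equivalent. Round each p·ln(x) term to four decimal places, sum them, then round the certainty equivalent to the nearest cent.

$58,988.63

E[u] = 0.1·ln(184000) + 0.3·ln(120000) + 0.1·ln(56000) + 0.5·ln(31000) = 1.2123 + 3.5086 + 1.0933 + 5.1709 = 10.9851
CE = e^10.9851 ≈ 58988.63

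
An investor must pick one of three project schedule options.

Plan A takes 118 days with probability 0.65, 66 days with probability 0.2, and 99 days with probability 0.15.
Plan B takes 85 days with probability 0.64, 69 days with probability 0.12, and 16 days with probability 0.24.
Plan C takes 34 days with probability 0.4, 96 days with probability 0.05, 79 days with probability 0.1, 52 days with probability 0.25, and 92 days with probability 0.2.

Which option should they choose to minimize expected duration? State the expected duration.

Plan A = 0.65 × 118 + 0.2 × 66 + 0.15 × 99 = 76.7 + 13.2 + 14.85 = 104.75
Plan B = 0.64 × 85 + 0.12 × 69 + 0.24 × 16 = 54.4 + 8.28 + 3.84 = 66.52
Plan C = 0.4 × 34 + 0.05 × 96 + 0.1 × 79 + 0.25 × 52 + 0.2 × 92 = 13.6 + 4.8 + 7.9 + 13 + 18.4 = 57.7

Plan C (57.7 days)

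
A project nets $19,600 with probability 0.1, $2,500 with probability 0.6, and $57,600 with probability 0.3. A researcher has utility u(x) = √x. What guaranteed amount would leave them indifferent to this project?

E[u] = 0.1·√19600 + 0.6·√2500 + 0.3·√57600 = 0.1·140 + 0.6·50 + 0.3·240 = 116
CE = (116)² = 13456

$13,456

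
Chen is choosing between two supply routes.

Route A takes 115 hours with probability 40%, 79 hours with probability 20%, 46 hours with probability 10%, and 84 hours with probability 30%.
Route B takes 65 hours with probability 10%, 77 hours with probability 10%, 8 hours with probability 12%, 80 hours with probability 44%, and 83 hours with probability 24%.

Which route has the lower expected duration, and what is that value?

Route A = 0.4 × 115 + 0.2 × 79 + 0.1 × 46 + 0.3 × 84 = 46 + 15.8 + 4.6 + 25.2 = 91.6
Route B = 0.1 × 65 + 0.1 × 77 + 0.12 × 8 + 0.44 × 80 + 0.24 × 83 = 6.5 + 7.7 + 0.96 + 35.2 + 19.92 = 70.28

Route B (70.28 hours)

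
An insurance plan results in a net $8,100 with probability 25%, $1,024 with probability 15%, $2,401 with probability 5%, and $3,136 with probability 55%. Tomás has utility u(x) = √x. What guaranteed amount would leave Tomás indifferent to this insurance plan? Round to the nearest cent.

$3,666.30

E[u] = 0.25·√8100 + 0.15·√1024 + 0.05·√2401 + 0.55·√3136 = 0.25·90 + 0.15·32 + 0.05·49 + 0.55·56 = 60.55
CE = (60.55)² = 3666.3025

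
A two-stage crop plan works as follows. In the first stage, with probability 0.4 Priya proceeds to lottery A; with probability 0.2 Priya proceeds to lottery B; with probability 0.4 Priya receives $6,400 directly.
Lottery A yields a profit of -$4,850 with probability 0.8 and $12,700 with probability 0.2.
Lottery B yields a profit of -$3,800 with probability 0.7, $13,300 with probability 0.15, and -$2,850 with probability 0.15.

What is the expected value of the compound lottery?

$1,805.50

EV(A) = 0.8 × (-4850) + 0.2 × 12700 = -3880 + 2540 = -1340
EV(B) = 0.7 × (-3800) + 0.15 × 13300 + 0.15 × (-2850) = -2660 + 1995 − 427.5 = -1092.5
Branch C: 6400 (certain)
Overall = 0.4 × (-1340) + 0.2 × (-1092.5) + 0.4 × 6400 = -536 − 218.5 + 2560 = 1805.5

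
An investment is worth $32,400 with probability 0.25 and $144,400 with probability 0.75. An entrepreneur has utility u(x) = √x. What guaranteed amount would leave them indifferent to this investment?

E[u] = 0.25·√32400 + 0.75·√144400 = 0.25·180 + 0.75·380 = 330
CE = (330)² = 108900

$108,900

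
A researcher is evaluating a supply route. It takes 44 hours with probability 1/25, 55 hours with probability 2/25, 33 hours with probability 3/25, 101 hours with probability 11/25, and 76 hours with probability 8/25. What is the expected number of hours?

78.88 hours

EV = 1/25 × 44 + 2/25 × 55 + 3/25 × 33 + 11/25 × 101 + 8/25 × 76 = 1.76 + 4.4 + 3.96 + 44.44 + 24.32 = 78.88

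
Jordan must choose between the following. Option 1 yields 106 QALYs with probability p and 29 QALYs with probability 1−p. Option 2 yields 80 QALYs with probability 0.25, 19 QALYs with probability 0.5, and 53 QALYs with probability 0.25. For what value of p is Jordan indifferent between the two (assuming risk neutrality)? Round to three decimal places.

EV(Option 2) = 0.25 × 80 + 0.5 × 19 + 0.25 × 53 = 20 + 9.5 + 13.25 = 42.75
p·106 + (1−p)·29 = 42.75
77p + 29 = 42.75
p = (42.75 − 29) / 77

p = 0.179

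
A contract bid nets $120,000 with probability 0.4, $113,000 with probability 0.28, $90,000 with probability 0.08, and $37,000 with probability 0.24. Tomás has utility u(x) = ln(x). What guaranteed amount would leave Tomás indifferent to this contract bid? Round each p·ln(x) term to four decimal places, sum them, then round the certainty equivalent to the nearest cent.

E[u] = 0.4·ln(120000) + 0.28·ln(113000) + 0.08·ln(90000) + 0.24·ln(37000) = 4.6781 + 3.2578 + 0.9126 + 2.5245 = 11.3730
CE = e^11.3730 ≈ 86942.30

$86,942.30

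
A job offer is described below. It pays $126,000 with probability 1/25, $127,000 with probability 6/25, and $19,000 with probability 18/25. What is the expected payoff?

$49,200

EV = 1/25 × 126000 + 6/25 × 127000 + 18/25 × 19000 = 5040 + 30480 + 13680 = 49200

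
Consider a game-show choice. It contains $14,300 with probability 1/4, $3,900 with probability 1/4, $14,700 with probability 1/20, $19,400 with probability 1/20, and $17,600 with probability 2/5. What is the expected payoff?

EV = 1/4 × 14300 + 1/4 × 3900 + 1/20 × 14700 + 1/20 × 19400 + 2/5 × 17600 = 3575 + 975 + 735 + 970 + 7040 = 13295

$13,295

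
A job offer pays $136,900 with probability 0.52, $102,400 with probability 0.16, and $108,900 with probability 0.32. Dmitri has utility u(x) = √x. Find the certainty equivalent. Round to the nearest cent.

$121,940.64

E[u] = 0.52·√136900 + 0.16·√102400 + 0.32·√108900 = 0.52·370 + 0.16·320 + 0.32·330 = 349.2
CE = (349.2)² = 121940.64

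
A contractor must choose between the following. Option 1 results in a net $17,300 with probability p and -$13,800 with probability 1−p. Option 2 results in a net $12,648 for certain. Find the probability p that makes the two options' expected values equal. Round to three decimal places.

p·17300 + (1−p)·(-13800) = 12648
31100p − 13800 = 12648
p = (12648 + 13800) / 31100

p = 0.850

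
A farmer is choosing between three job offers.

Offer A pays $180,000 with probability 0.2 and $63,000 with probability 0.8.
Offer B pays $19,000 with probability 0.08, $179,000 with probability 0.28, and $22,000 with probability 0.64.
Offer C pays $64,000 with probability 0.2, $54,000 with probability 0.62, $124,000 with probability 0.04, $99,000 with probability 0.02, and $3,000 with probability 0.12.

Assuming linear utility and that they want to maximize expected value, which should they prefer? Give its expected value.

Offer A ($86,400)

Offer A = 0.2 × 180000 + 0.8 × 63000 = 36000 + 50400 = 86400
Offer B = 0.08 × 19000 + 0.28 × 179000 + 0.64 × 22000 = 1520 + 50120 + 14080 = 65720
Offer C = 0.2 × 64000 + 0.62 × 54000 + 0.04 × 124000 + 0.02 × 99000 + 0.12 × 3000 = 12800 + 33480 + 4960 + 1980 + 360 = 53580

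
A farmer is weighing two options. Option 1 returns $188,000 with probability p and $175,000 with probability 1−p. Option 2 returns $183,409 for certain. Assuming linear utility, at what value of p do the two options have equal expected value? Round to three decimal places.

p·188000 + (1−p)·175000 = 183409
13000p + 175000 = 183409
p = (183409 − 175000) / 13000

p = 0.647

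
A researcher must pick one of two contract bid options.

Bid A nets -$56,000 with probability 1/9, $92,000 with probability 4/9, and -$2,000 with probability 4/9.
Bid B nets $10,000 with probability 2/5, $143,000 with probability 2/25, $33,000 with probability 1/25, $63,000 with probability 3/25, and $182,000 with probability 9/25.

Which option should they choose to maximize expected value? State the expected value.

Bid B ($89,840)

Bid A = 1/9 × (-56000) + 4/9 × 92000 + 4/9 × (-2000) = -6222.2222 + 40888.8889 − 888.8889 = 33777.7778
Bid B = 2/5 × 10000 + 2/25 × 143000 + 1/25 × 33000 + 3/25 × 63000 + 9/25 × 182000 = 4000 + 11440 + 1320 + 7560 + 65520 = 89840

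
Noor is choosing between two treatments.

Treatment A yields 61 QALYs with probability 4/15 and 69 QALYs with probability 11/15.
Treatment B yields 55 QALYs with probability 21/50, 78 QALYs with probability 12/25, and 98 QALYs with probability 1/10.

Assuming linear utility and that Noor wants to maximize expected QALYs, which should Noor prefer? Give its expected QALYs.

Treatment B (70.34 QALYs)

Treatment A = 4/15 × 61 + 11/15 × 69 = 16.2667 + 50.6 = 66.8667
Treatment B = 21/50 × 55 + 12/25 × 78 + 1/10 × 98 = 23.1 + 37.44 + 9.8 = 70.34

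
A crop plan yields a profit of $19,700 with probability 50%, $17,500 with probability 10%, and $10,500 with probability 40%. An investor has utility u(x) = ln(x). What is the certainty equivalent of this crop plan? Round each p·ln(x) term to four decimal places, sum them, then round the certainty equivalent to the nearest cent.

E[u] = 0.5·ln(19700) + 0.1·ln(17500) + 0.4·ln(10500) = 4.9442 + 0.9770 + 3.7037 = 9.6249
CE = e^9.6249 ≈ 15137.04

$15,137.04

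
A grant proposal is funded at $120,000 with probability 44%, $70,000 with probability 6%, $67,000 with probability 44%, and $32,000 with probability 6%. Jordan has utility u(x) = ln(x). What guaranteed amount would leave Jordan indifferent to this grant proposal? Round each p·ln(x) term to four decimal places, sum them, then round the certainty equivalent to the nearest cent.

E[u] = 0.44·ln(120000) + 0.06·ln(70000) + 0.44·ln(67000) + 0.06·ln(32000) = 5.1459 + 0.6694 + 4.8895 + 0.6224 = 11.3272
CE = e^11.3272 ≈ 83050.16

$83,050.16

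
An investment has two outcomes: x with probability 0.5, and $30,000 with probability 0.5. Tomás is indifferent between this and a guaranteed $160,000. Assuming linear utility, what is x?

x = $290,000

0.5·x + 0.5·30000 = 160000
0.5·x = 160000 − 15000 = 145000
x = 145000 / 0.5 = 290000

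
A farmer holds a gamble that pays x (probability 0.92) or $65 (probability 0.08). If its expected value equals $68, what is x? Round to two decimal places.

0.92·x + 0.08·65 = 68
0.92·x = 68 − 5.2 = 62.8
x = 62.8 / 0.92 = 68.2609

x = $68.26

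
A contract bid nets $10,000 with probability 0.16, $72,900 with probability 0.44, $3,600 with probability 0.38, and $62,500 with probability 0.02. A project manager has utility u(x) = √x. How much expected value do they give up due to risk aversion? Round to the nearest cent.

$9,855.24

E[u] = 0.16·√10000 + 0.44·√72900 + 0.38·√3600 + 0.02·√62500 = 0.16·100 + 0.44·270 + 0.38·60 + 0.02·250 = 162.6
CE = (162.6)² = 26438.76
Risk premium = EV − CE = 36294 − 26438.76 = 9855.24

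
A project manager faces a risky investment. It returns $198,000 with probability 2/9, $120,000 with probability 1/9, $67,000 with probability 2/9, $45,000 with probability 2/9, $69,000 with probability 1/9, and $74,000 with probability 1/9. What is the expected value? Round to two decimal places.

EV = 2/9 × 198000 + 1/9 × 120000 + 2/9 × 67000 + 2/9 × 45000 + 1/9 × 69000 + 1/9 × 74000 = 44000 + 13333.3333 + 14888.8889 + 10000 + 7666.6667 + 8222.2222 = 98111.1111

$98,111.11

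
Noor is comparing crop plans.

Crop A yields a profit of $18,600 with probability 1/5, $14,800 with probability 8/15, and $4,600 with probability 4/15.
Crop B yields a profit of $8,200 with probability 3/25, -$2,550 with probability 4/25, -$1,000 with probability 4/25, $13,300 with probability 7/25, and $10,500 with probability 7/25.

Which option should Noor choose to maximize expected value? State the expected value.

Crop A ($12,840)

Crop A = 1/5 × 18600 + 8/15 × 14800 + 4/15 × 4600 = 3720 + 7893.3333 + 1226.6667 = 12840
Crop B = 3/25 × 8200 + 4/25 × (-2550) + 4/25 × (-1000) + 7/25 × 13300 + 7/25 × 10500 = 984 − 408 − 160 + 3724 + 2940 = 7080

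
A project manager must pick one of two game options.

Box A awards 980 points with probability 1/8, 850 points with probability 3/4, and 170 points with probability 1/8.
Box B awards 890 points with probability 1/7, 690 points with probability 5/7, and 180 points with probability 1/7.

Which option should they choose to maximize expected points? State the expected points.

Box A = 1/8 × 980 + 3/4 × 850 + 1/8 × 170 = 122.5 + 637.5 + 21.25 = 781.25
Box B = 1/7 × 890 + 5/7 × 690 + 1/7 × 180 = 127.1429 + 492.8571 + 25.7143 = 645.7143

Box A (781.25 points)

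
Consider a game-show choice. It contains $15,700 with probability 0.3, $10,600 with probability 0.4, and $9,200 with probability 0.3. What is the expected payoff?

EV = 0.3 × 15700 + 0.4 × 10600 + 0.3 × 9200 = 4710 + 4240 + 2760 = 11710

$11,710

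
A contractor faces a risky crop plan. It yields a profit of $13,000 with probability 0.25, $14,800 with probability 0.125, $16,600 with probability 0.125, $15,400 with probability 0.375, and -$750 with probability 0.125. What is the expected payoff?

EV = 0.25 × 13000 + 0.125 × 14800 + 0.125 × 16600 + 0.375 × 15400 + 0.125 × (-750) = 3250 + 1850 + 2075 + 5775 − 93.75 = 12856.25

$12,856.25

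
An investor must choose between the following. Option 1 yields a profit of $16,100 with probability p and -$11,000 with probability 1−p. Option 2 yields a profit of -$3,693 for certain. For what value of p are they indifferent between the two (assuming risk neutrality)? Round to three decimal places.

p·16100 + (1−p)·(-11000) = -3693
27100p − 11000 = -3693
p = (-3693 + 11000) / 27100

p = 0.270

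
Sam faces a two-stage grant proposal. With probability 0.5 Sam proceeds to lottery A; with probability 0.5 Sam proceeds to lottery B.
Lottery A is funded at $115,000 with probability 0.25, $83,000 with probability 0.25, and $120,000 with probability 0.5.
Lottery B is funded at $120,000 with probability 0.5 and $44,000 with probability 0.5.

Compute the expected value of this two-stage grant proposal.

$95,750

EV(A) = 0.25 × 115000 + 0.25 × 83000 + 0.5 × 120000 = 28750 + 20750 + 60000 = 109500
EV(B) = 0.5 × 120000 + 0.5 × 44000 = 60000 + 22000 = 82000
Overall = 0.5 × 109500 + 0.5 × 82000 = 54750 + 41000 = 95750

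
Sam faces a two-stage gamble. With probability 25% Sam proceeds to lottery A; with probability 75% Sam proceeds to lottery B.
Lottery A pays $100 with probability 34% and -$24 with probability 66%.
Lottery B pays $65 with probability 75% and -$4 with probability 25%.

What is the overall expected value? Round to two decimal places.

EV(A) = 0.34 × 100 + 0.66 × (-24) = 34 − 15.84 = 18.16
EV(B) = 0.75 × 65 + 0.25 × (-4) = 48.75 − 1 = 47.75
Overall = 0.25 × 18.16 + 0.75 × 47.75 = 4.54 + 35.8125 = 40.3525

$40.35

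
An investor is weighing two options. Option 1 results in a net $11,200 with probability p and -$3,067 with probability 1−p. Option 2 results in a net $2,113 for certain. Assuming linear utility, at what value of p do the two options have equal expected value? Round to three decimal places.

p = 0.363

p·11200 + (1−p)·(-3067) = 2113
14267p − 3067 = 2113
p = (2113 + 3067) / 14267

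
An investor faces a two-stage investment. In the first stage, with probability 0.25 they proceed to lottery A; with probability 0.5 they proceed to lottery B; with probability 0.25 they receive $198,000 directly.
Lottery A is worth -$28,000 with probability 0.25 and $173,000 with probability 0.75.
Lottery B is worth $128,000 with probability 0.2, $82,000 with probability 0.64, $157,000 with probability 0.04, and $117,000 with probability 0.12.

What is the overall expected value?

EV(A) = 0.25 × (-28000) + 0.75 × 173000 = -7000 + 129750 = 122750
EV(B) = 0.2 × 128000 + 0.64 × 82000 + 0.04 × 157000 + 0.12 × 117000 = 25600 + 52480 + 6280 + 14040 = 98400
Branch C: 198000 (certain)
Overall = 0.25 × 122750 + 0.5 × 98400 + 0.25 × 198000 = 30687.5 + 49200 + 49500 = 129387.5

$129,387.50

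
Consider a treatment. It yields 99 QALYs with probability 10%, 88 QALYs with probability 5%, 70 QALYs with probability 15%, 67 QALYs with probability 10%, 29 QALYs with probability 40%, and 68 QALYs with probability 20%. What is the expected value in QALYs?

EV = 0.1 × 99 + 0.05 × 88 + 0.15 × 70 + 0.1 × 67 + 0.4 × 29 + 0.2 × 68 = 9.9 + 4.4 + 10.5 + 6.7 + 11.6 + 13.6 = 56.7

56.7 QALYs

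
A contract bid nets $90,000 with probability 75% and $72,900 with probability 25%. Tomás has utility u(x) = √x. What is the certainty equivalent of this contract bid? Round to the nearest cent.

$85,556.25

E[u] = 0.75·√90000 + 0.25·√72900 = 0.75·300 + 0.25·270 = 292.5
CE = (292.5)² = 85556.25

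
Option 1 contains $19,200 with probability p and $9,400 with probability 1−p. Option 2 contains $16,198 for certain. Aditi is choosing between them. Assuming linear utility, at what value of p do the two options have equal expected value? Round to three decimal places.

p = 0.694

p·19200 + (1−p)·9400 = 16198
9800p + 9400 = 16198
p = (16198 − 9400) / 9800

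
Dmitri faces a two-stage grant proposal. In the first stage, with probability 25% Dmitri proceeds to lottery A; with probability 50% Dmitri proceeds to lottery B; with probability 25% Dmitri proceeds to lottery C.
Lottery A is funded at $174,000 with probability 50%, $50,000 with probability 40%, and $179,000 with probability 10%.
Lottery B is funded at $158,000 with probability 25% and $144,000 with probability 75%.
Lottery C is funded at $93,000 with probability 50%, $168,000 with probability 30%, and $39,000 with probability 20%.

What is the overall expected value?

EV(A) = 0.5 × 174000 + 0.4 × 50000 + 0.1 × 179000 = 87000 + 20000 + 17900 = 124900
EV(B) = 0.25 × 158000 + 0.75 × 144000 = 39500 + 108000 = 147500
EV(C) = 0.5 × 93000 + 0.3 × 168000 + 0.2 × 39000 = 46500 + 50400 + 7800 = 104700
Overall = 0.25 × 124900 + 0.5 × 147500 + 0.25 × 104700 = 31225 + 73750 + 26175 = 131150

$131,150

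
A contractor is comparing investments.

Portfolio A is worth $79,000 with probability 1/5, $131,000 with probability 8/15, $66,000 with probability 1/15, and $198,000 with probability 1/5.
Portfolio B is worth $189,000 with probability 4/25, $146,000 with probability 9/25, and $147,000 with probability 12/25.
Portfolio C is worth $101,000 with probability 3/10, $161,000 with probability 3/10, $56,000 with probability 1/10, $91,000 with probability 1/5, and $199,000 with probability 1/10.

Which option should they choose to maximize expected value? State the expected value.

Portfolio B ($153,360)

Portfolio A = 1/5 × 79000 + 8/15 × 131000 + 1/15 × 66000 + 1/5 × 198000 = 15800 + 69866.6667 + 4400 + 39600 = 129666.6667
Portfolio B = 4/25 × 189000 + 9/25 × 146000 + 12/25 × 147000 = 30240 + 52560 + 70560 = 153360
Portfolio C = 3/10 × 101000 + 3/10 × 161000 + 1/10 × 56000 + 1/5 × 91000 + 1/10 × 199000 = 30300 + 48300 + 5600 + 18200 + 19900 = 122300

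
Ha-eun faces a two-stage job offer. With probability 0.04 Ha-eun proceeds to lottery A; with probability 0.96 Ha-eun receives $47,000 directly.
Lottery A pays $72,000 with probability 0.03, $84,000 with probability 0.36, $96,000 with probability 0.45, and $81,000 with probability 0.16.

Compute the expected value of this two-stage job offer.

EV(A) = 0.03 × 72000 + 0.36 × 84000 + 0.45 × 96000 + 0.16 × 81000 = 2160 + 30240 + 43200 + 12960 = 88560
Branch B: 47000 (certain)
Overall = 0.04 × 88560 + 0.96 × 47000 = 3542.4 + 45120 = 48662.4

$48,662.40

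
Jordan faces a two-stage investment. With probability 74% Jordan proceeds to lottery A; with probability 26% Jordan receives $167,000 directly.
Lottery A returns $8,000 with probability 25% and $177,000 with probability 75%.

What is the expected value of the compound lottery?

$143,135

EV(A) = 0.25 × 8000 + 0.75 × 177000 = 2000 + 132750 = 134750
Branch B: 167000 (certain)
Overall = 0.74 × 134750 + 0.26 × 167000 = 99715 + 43420 = 143135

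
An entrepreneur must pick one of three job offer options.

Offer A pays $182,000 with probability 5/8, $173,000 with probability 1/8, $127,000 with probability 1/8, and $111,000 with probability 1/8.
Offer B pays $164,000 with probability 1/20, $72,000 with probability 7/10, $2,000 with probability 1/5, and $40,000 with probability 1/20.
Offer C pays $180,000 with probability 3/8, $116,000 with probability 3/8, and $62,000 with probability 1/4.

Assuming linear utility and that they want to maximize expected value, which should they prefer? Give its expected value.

Offer A ($165,125)

Offer A = 5/8 × 182000 + 1/8 × 173000 + 1/8 × 127000 + 1/8 × 111000 = 113750 + 21625 + 15875 + 13875 = 165125
Offer B = 1/20 × 164000 + 7/10 × 72000 + 1/5 × 2000 + 1/20 × 40000 = 8200 + 50400 + 400 + 2000 = 61000
Offer C = 3/8 × 180000 + 3/8 × 116000 + 1/4 × 62000 = 67500 + 43500 + 15500 = 126500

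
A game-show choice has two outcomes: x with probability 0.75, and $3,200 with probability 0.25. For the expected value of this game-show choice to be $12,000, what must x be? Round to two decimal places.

x = $14,933.33

0.75·x + 0.25·3200 = 12000
0.75·x = 12000 − 800 = 11200
x = 11200 / 0.75 = 14933.3333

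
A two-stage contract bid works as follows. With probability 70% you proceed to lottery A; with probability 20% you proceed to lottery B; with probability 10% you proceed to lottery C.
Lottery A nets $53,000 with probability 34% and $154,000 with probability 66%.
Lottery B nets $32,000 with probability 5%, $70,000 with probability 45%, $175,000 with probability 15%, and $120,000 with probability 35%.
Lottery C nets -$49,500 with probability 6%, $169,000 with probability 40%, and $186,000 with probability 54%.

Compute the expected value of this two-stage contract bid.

$120,539

EV(A) = 0.34 × 53000 + 0.66 × 154000 = 18020 + 101640 = 119660
EV(B) = 0.05 × 32000 + 0.45 × 70000 + 0.15 × 175000 + 0.35 × 120000 = 1600 + 31500 + 26250 + 42000 = 101350
EV(C) = 0.06 × (-49500) + 0.4 × 169000 + 0.54 × 186000 = -2970 + 67600 + 100440 = 165070
Overall = 0.7 × 119660 + 0.2 × 101350 + 0.1 × 165070 = 83762 + 20270 + 16507 = 120539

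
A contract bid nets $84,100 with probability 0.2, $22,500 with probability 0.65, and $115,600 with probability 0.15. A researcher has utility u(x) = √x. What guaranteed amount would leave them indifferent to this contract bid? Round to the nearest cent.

E[u] = 0.2·√84100 + 0.65·√22500 + 0.15·√115600 = 0.2·290 + 0.65·150 + 0.15·340 = 206.5
CE = (206.5)² = 42642.25

$42,642.25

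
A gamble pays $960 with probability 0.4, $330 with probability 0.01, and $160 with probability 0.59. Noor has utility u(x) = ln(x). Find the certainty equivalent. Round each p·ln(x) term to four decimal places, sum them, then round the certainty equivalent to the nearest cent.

E[u] = 0.4·ln(960) + 0.01·ln(330) + 0.59·ln(160) = 2.7468 + 0.0580 + 2.9944 = 5.7992
CE = e^5.7992 ≈ 330.04

$330.04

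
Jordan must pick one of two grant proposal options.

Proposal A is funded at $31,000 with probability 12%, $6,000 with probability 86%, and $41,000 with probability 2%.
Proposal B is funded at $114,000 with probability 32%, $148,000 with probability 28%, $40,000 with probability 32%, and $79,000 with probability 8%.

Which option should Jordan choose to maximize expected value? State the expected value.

Proposal B ($97,040)

Proposal A = 0.12 × 31000 + 0.86 × 6000 + 0.02 × 41000 = 3720 + 5160 + 820 = 9700
Proposal B = 0.32 × 114000 + 0.28 × 148000 + 0.32 × 40000 + 0.08 × 79000 = 36480 + 41440 + 12800 + 6320 = 97040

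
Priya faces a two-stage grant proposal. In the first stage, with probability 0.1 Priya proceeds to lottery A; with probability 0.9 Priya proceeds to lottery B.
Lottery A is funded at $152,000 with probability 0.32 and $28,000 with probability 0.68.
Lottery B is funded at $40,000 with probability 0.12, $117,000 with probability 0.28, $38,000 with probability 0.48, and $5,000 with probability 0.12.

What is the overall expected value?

EV(A) = 0.32 × 152000 + 0.68 × 28000 = 48640 + 19040 = 67680
EV(B) = 0.12 × 40000 + 0.28 × 117000 + 0.48 × 38000 + 0.12 × 5000 = 4800 + 32760 + 18240 + 600 = 56400
Overall = 0.1 × 67680 + 0.9 × 56400 = 6768 + 50760 = 57528

$57,528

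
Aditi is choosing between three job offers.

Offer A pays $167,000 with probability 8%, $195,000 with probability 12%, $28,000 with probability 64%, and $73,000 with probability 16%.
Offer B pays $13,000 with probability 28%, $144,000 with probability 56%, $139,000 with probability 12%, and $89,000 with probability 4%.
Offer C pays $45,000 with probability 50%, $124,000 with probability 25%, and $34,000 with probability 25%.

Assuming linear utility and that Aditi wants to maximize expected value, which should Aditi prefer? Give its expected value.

Offer B ($104,520)

Offer A = 0.08 × 167000 + 0.12 × 195000 + 0.64 × 28000 + 0.16 × 73000 = 13360 + 23400 + 17920 + 11680 = 66360
Offer B = 0.28 × 13000 + 0.56 × 144000 + 0.12 × 139000 + 0.04 × 89000 = 3640 + 80640 + 16680 + 3560 = 104520
Offer C = 0.5 × 45000 + 0.25 × 124000 + 0.25 × 34000 = 22500 + 31000 + 8500 = 62000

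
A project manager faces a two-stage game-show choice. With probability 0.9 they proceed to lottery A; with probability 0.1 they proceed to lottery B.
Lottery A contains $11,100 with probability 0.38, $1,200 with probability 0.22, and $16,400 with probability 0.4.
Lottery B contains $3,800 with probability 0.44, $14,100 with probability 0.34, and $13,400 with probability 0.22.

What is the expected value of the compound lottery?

$10,879.20

EV(A) = 0.38 × 11100 + 0.22 × 1200 + 0.4 × 16400 = 4218 + 264 + 6560 = 11042
EV(B) = 0.44 × 3800 + 0.34 × 14100 + 0.22 × 13400 = 1672 + 4794 + 2948 = 9414
Overall = 0.9 × 11042 + 0.1 × 9414 = 9937.8 + 941.4 = 10879.2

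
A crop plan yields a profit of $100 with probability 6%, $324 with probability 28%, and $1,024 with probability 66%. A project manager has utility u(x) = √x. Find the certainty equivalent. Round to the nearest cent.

E[u] = 0.06·√100 + 0.28·√324 + 0.66·√1024 = 0.06·10 + 0.28·18 + 0.66·32 = 26.76
CE = (26.76)² = 716.0976

$716.10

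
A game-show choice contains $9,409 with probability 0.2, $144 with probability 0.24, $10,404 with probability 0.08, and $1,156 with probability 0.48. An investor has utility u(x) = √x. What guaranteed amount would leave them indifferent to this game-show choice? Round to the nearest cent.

$2,186.50

E[u] = 0.2·√9409 + 0.24·√144 + 0.08·√10404 + 0.48·√1156 = 0.2·97 + 0.24·12 + 0.08·102 + 0.48·34 = 46.76
CE = (46.76)² = 2186.4976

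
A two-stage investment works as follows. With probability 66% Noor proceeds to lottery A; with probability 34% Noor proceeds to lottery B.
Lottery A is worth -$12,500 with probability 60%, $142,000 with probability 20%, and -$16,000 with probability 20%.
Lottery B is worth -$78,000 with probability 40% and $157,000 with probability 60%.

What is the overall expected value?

$33,102

EV(A) = 0.6 × (-12500) + 0.2 × 142000 + 0.2 × (-16000) = -7500 + 28400 − 3200 = 17700
EV(B) = 0.4 × (-78000) + 0.6 × 157000 = -31200 + 94200 = 63000
Overall = 0.66 × 17700 + 0.34 × 63000 = 11682 + 21420 = 33102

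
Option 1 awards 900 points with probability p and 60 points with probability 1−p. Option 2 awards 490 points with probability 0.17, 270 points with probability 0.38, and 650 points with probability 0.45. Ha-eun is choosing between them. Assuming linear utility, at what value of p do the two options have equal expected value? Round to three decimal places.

EV(Option 2) = 0.17 × 490 + 0.38 × 270 + 0.45 × 650 = 83.3 + 102.6 + 292.5 = 478.4
p·900 + (1−p)·60 = 478.4
840p + 60 = 478.4
p = (478.4 − 60) / 840

p = 0.498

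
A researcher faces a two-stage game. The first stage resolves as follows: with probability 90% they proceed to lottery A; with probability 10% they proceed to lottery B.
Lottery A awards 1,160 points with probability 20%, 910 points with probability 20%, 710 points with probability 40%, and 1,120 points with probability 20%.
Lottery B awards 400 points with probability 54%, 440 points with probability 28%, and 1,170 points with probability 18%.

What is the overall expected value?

884.78 points

EV(A) = 0.2 × 1160 + 0.2 × 910 + 0.4 × 710 + 0.2 × 1120 = 232 + 182 + 284 + 224 = 922
EV(B) = 0.54 × 400 + 0.28 × 440 + 0.18 × 1170 = 216 + 123.2 + 210.6 = 549.8
Overall = 0.9 × 922 + 0.1 × 549.8 = 829.8 + 54.98 = 884.78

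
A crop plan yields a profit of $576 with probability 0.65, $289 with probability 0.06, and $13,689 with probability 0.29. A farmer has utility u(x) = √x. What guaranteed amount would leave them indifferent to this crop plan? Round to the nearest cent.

$2,555.30

E[u] = 0.65·√576 + 0.06·√289 + 0.29·√13689 = 0.65·24 + 0.06·17 + 0.29·117 = 50.55
CE = (50.55)² = 2555.3025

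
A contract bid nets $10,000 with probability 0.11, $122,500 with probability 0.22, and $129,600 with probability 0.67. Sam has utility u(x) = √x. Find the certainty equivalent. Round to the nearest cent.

E[u] = 0.11·√10000 + 0.22·√122500 + 0.67·√129600 = 0.11·100 + 0.22·350 + 0.67·360 = 329.2
CE = (329.2)² = 108372.64

$108,372.64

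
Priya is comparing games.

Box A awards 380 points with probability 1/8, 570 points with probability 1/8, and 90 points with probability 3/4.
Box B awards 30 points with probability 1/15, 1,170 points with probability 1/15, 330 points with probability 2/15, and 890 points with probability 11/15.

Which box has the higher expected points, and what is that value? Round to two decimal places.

Box B (776.67 points)

Box A = 1/8 × 380 + 1/8 × 570 + 3/4 × 90 = 47.5 + 71.25 + 67.5 = 186.25
Box B = 1/15 × 30 + 1/15 × 1170 + 2/15 × 330 + 11/15 × 890 = 2 + 78 + 44 + 652.6667 = 776.6667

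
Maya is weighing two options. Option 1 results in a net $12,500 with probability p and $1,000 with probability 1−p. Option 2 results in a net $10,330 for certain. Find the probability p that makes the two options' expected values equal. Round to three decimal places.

p·12500 + (1−p)·1000 = 10330
11500p + 1000 = 10330
p = (10330 − 1000) / 11500

p = 0.811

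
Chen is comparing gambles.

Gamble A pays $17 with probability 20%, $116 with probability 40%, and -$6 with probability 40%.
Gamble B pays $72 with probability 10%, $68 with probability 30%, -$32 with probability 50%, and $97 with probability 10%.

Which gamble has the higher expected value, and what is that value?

Gamble A ($47.40)

Gamble A = 0.2 × 17 + 0.4 × 116 + 0.4 × (-6) = 3.4 + 46.4 − 2.4 = 47.4
Gamble B = 0.1 × 72 + 0.3 × 68 + 0.5 × (-32) + 0.1 × 97 = 7.2 + 20.4 − 16 + 9.7 = 21.3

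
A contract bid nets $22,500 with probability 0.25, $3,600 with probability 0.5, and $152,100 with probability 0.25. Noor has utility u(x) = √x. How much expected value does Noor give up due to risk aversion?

E[u] = 0.25·√22500 + 0.5·√3600 + 0.25·√152100 = 0.25·150 + 0.5·60 + 0.25·390 = 165
CE = (165)² = 27225
Risk premium = EV − CE = 45450 − 27225 = 18225

$18,225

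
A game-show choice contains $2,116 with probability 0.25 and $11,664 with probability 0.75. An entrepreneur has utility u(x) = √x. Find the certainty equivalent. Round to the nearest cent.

$8,556.25

E[u] = 0.25·√2116 + 0.75·√11664 = 0.25·46 + 0.75·108 = 92.5
CE = (92.5)² = 8556.25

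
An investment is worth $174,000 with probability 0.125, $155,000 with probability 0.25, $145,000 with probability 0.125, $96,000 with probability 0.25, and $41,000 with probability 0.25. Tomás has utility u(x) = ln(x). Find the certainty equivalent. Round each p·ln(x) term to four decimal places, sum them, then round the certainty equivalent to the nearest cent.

E[u] = 0.125·ln(174000) + 0.25·ln(155000) + 0.125·ln(145000) + 0.25·ln(96000) + 0.25·ln(41000) = 1.5084 + 2.9878 + 1.4856 + 2.8680 + 2.6553 = 11.5051
CE = e^11.5051 ≈ 99220.51

$99,220.51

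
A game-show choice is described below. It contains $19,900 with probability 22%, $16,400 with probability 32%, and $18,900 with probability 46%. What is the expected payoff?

EV = 0.22 × 19900 + 0.32 × 16400 + 0.46 × 18900 = 4378 + 5248 + 8694 = 18320

$18,320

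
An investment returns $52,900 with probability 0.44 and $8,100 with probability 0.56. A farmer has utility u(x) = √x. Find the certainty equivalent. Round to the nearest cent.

E[u] = 0.44·√52900 + 0.56·√8100 = 0.44·230 + 0.56·90 = 151.6
CE = (151.6)² = 22982.56

$22,982.56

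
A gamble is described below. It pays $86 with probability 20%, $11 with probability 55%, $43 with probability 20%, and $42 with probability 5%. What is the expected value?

EV = 0.2 × 86 + 0.55 × 11 + 0.2 × 43 + 0.05 × 42 = 17.2 + 6.05 + 8.6 + 2.1 = 33.95

$33.95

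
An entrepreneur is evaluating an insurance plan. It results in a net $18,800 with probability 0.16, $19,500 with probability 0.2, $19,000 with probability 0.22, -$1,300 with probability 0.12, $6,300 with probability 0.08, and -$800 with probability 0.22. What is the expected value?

$11,260

EV = 0.16 × 18800 + 0.2 × 19500 + 0.22 × 19000 + 0.12 × (-1300) + 0.08 × 6300 + 0.22 × (-800) = 3008 + 3900 + 4180 − 156 + 504 − 176 = 11260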